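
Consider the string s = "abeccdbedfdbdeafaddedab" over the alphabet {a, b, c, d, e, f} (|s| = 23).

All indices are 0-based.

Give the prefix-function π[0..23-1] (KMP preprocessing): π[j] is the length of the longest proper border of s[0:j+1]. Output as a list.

[0, 0, 0, 0, 0, 0, 0, 0, 0, 0, 0, 0, 0, 0, 1, 0, 1, 0, 0, 0, 0, 1, 2]

π[0] = 0
j=1 s[j]='b': π[1]=0 (border '')
j=2 s[j]='e': π[2]=0 (border '')
j=3 s[j]='c': π[3]=0 (border '')
j=4 s[j]='c': π[4]=0 (border '')
j=5 s[j]='d': π[5]=0 (border '')
j=6 s[j]='b': π[6]=0 (border '')
j=7 s[j]='e': π[7]=0 (border '')
j=8 s[j]='d': π[8]=0 (border '')
j=9 s[j]='f': π[9]=0 (border '')
j=10 s[j]='d': π[10]=0 (border '')
j=11 s[j]='b': π[11]=0 (border '')
j=12 s[j]='d': π[12]=0 (border '')
j=13 s[j]='e': π[13]=0 (border '')
j=14 s[j]='a': π[14]=1 (border 'a')
j=15 s[j]='f': k: 1→0; π[15]=0 (border '')
j=16 s[j]='a': π[16]=1 (border 'a')
j=17 s[j]='d': k: 1→0; π[17]=0 (border '')
j=18 s[j]='d': π[18]=0 (border '')
j=19 s[j]='e': π[19]=0 (border '')
j=20 s[j]='d': π[20]=0 (border '')
j=21 s[j]='a': π[21]=1 (border 'a')
j=22 s[j]='b': π[22]=2 (border 'ab')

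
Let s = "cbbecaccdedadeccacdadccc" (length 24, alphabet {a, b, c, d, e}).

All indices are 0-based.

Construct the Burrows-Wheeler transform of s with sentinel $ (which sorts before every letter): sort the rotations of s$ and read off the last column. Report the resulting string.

cccddcbcec$cedaacceaacbdd

rank  rotation                   last
    0  $cbbecaccdedadeccacdadccc  c
    1  accdedadeccacdadccc$cbbec  c
    2  acdadccc$cbbecaccdedadecc  c
    3  adccc$cbbecaccdedadeccacd  d
    4  adeccacdadccc$cbbecaccded  d
    5  bbecaccdedadeccacdadccc$c  c
    6  becaccdedadeccacdadccc$cb  b
    7  c$cbbecaccdedadeccacdadcc  c
    8  caccdedadeccacdadccc$cbbe  e
    9  cacdadccc$cbbecaccdedadec  c
   10  cbbecaccdedadeccacdadccc$  $
   11  cc$cbbecaccdedadeccacdadc  c
   12  ccacdadccc$cbbecaccdedade  e
   13  ccc$cbbecaccdedadeccacdad  d
   14  ccdedadeccacdadccc$cbbeca  a
   15  cdadccc$cbbecaccdedadecca  a
   16  cdedadeccacdadccc$cbbecac  c
   17  dadccc$cbbecaccdedadeccac  c
   18  dadeccacdadccc$cbbecaccde  e
   19  dccc$cbbecaccdedadeccacda  a
   20  deccacdadccc$cbbecaccdeda  a
   21  dedadeccacdadccc$cbbecacc  c
   22  ecaccdedadeccacdadccc$cbb  b
   23  eccacdadccc$cbbecaccdedad  d
   24  edadeccacdadccc$cbbecaccd  d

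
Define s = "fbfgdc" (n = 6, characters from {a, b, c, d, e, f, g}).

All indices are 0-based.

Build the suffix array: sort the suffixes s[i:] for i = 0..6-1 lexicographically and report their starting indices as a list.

rank | idx | suffix
   0 |   1 | bfgdc
   1 |   5 | c
   2 |   4 | dc
   3 |   0 | fbfgdc
   4 |   2 | fgdc
   5 |   3 | gdc

[1, 5, 4, 0, 2, 3]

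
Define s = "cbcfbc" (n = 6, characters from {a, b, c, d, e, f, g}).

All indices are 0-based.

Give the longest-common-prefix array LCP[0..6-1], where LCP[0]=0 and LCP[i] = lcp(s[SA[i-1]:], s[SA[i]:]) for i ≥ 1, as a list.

[0, 2, 0, 1, 1, 0]

rank→(start, suffix):
  0 → (4, 'bc')
  1 → (1, 'bcfbc')
  2 → (5, 'c')
  3 → (0, 'cbcfbc')
  4 → (2, 'cfbc')
  5 → (3, 'fbc')

SA = [4, 1, 5, 0, 2, 3]
[i] adj suffixes → lcp
  [1] 4/1 → 2 ('bc')
  [2] 1/5 → 0 ('')
  [3] 5/0 → 1 ('c')
  [4] 0/2 → 1 ('c')
  [5] 2/3 → 0 ('')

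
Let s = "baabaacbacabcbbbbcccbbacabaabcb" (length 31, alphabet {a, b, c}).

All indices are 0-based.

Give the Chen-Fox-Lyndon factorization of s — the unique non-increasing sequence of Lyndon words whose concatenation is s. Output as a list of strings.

["b", "aabaacbacabcbbbbcccbbacabaabcb"]

emit factor 1: 'b' (i=0, period=1)
emit factor 2: 'aabaacbacabcbbbbcccbbacabaabcb' (i=1, period=30)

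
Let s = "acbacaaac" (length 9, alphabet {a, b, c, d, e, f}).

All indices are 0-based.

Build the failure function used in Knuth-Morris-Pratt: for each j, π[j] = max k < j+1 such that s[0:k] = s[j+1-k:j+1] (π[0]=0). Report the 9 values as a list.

π[0] = 0
j=1 s[j]='c': π[1]=0 (border '')
j=2 s[j]='b': π[2]=0 (border '')
j=3 s[j]='a': π[3]=1 (border 'a')
j=4 s[j]='c': π[4]=2 (border 'ac')
j=5 s[j]='a': k: 2→0; π[5]=1 (border 'a')
j=6 s[j]='a': k: 1→0; π[6]=1 (border 'a')
j=7 s[j]='a': k: 1→0; π[7]=1 (border 'a')
j=8 s[j]='c': π[8]=2 (border 'ac')

[0, 0, 0, 1, 2, 1, 1, 1, 2]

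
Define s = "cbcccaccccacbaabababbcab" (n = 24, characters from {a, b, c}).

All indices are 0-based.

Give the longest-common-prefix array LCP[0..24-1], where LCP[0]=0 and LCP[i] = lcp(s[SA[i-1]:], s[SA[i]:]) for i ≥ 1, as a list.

rank→(start, suffix):
  0 → (13, 'aabababbcab')
  1 → (22, 'ab')
  2 → (14, 'abababbcab')
  3 → (16, 'ababbcab')
  4 → (18, 'abbcab')
  5 → (10, 'acbaabababbcab')
  6 → (5, 'accccacbaabababbcab')
  7 → (23, 'b')
  8 → (12, 'baabababbcab')
  9 → (15, 'bababbcab')
  10 → (17, 'babbcab')
  11 → (19, 'bbcab')
  12 → (20, 'bcab')
  13 → (1, 'bcccaccccacbaabababbcab')
  14 → (21, 'cab')
  15 → (9, 'cacbaabababbcab')
  16 → (4, 'caccccacbaabababbcab')
  17 → (11, 'cbaabababbcab')
  18 → (0, 'cbcccaccccacbaabababbcab')
  19 → (8, 'ccacbaabababbcab')
  20 → (3, 'ccaccccacbaabababbcab')
  21 → (7, 'cccacbaabababbcab')
  22 → (2, 'cccaccccacbaabababbcab')
  23 → (6, 'ccccacbaabababbcab')

SA = [13, 22, 14, 16, 18, 10, 5, 23, 12, 15, 17, 19, 20, 1, 21, 9, 4, 11, 0, 8, 3, 7, 2, 6]
i: (SA[i-1],SA[i]) lcp shared
  1: (13,22) 1 'a'
  2: (22,14) 2 'ab'
  3: (14,16) 4 'abab'
  4: (16,18) 2 'ab'
  5: (18,10) 1 'a'
  6: (10,5) 2 'ac'
  7: (5,23) 0 ''
  8: (23,12) 1 'b'
  9: (12,15) 2 'ba'
  10: (15,17) 3 'bab'
  11: (17,19) 1 'b'
  12: (19,20) 1 'b'
  13: (20,1) 2 'bc'
  14: (1,21) 0 ''
  15: (21,9) 2 'ca'
  16: (9,4) 3 'cac'
  17: (4,11) 1 'c'
  18: (11,0) 2 'cb'
  19: (0,8) 1 'c'
  20: (8,3) 4 'ccac'
  21: (3,7) 2 'cc'
  22: (7,2) 5 'cccac'
  23: (2,6) 3 'ccc'

[0, 1, 2, 4, 2, 1, 2, 0, 1, 2, 3, 1, 1, 2, 0, 2, 3, 1, 2, 1, 4, 2, 5, 3]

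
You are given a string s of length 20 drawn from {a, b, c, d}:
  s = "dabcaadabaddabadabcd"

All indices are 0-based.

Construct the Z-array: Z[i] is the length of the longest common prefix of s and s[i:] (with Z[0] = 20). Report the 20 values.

[20, 0, 0, 0, 0, 0, 3, 0, 0, 0, 1, 3, 0, 0, 0, 4, 0, 0, 0, 1]

Z[0]=20
i=1: i≥r, start 0; Z[1]=0
i=2: i≥r, start 0; Z[2]=0
i=3: i≥r, start 0; Z[3]=0
i=4: i≥r, start 0; Z[4]=0
i=5: i≥r, start 0; Z[5]=0
i=6: i≥r, start 0; Z[6]=3 scan→box=[6,9)
i=7: min(r-i=2, Z[1]=0)=0; Z[7]=0
i=8: min(r-i=1, Z[2]=0)=0; Z[8]=0
i=9: i≥r, start 0; Z[9]=0
i=10: i≥r, start 0; Z[10]=1 scan→box=[10,11)
i=11: i≥r, start 0; Z[11]=3 scan→box=[11,14)
i=12: min(r-i=2, Z[1]=0)=0; Z[12]=0
i=13: min(r-i=1, Z[2]=0)=0; Z[13]=0
i=14: i≥r, start 0; Z[14]=0
i=15: i≥r, start 0; Z[15]=4 scan→box=[15,19)
i=16: min(r-i=3, Z[1]=0)=0; Z[16]=0
i=17: min(r-i=2, Z[2]=0)=0; Z[17]=0
i=18: min(r-i=1, Z[3]=0)=0; Z[18]=0
i=19: i≥r, start 0; Z[19]=1 scan→box=[19,20)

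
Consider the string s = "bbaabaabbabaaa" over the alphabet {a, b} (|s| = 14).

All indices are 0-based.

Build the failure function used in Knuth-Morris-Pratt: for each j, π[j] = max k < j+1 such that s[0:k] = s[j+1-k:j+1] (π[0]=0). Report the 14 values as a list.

π[0] = 0
j=1 s[j]='b': π[1]=1 (border 'b')
j=2 s[j]='a': k: 1→0; π[2]=0 (border '')
j=3 s[j]='a': π[3]=0 (border '')
j=4 s[j]='b': π[4]=1 (border 'b')
j=5 s[j]='a': k: 1→0; π[5]=0 (border '')
j=6 s[j]='a': π[6]=0 (border '')
j=7 s[j]='b': π[7]=1 (border 'b')
j=8 s[j]='b': π[8]=2 (border 'bb')
j=9 s[j]='a': π[9]=3 (border 'bba')
j=10 s[j]='b': k: 3→0; π[10]=1 (border 'b')
j=11 s[j]='a': k: 1→0; π[11]=0 (border '')
j=12 s[j]='a': π[12]=0 (border '')
j=13 s[j]='a': π[13]=0 (border '')

[0, 1, 0, 0, 1, 0, 0, 1, 2, 3, 1, 0, 0, 0]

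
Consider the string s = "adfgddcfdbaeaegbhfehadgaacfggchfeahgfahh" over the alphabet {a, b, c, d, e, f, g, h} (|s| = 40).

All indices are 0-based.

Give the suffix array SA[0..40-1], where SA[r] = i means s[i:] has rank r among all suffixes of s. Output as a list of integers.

[23, 24, 0, 20, 10, 12, 33, 37, 9, 15, 6, 25, 29, 8, 5, 4, 1, 21, 11, 32, 13, 18, 36, 7, 31, 17, 2, 26, 22, 14, 28, 3, 35, 27, 39, 19, 30, 16, 34, 38]

rank→(start, suffix):
  0 → (23, 'aacfggchfeahgfahh')
  1 → (24, 'acfggchfeahgfahh')
  2 → (0, 'adfgddcfdbaeaegbhfehadgaacfggchfeahgfahh')
  3 → (20, 'adgaacfggchfeahgfahh')
  4 → (10, 'aeaegbhfehadgaacfggchfeahgfahh')
  5 → (12, 'aegbhfehadgaacfggchfeahgfahh')
  6 → (33, 'ahgfahh')
  7 → (37, 'ahh')
  8 → (9, 'baeaegbhfehadgaacfggchfeahgfahh')
  9 → (15, 'bhfehadgaacfggchfeahgfahh')
  10 → (6, 'cfdbaeaegbhfehadgaacfggchfeahgfahh')
  11 → (25, 'cfggchfeahgfahh')
  12 → (29, 'chfeahgfahh')
  13 → (8, 'dbaeaegbhfehadgaacfggchfeahgfahh')
  14 → (5, 'dcfdbaeaegbhfehadgaacfggchfeahgfahh')
  15 → (4, 'ddcfdbaeaegbhfehadgaacfggchfeahgfahh')
  16 → (1, 'dfgddcfdbaeaegbhfehadgaacfggchfeahgfahh')
  17 → (21, 'dgaacfggchfeahgfahh')
  18 → (11, 'eaegbhfehadgaacfggchfeahgfahh')
  19 → (32, 'eahgfahh')
  20 → (13, 'egbhfehadgaacfggchfeahgfahh')
  21 → (18, 'ehadgaacfggchfeahgfahh')
  22 → (36, 'fahh')
  23 → (7, 'fdbaeaegbhfehadgaacfggchfeahgfahh')
  24 → (31, 'feahgfahh')
  25 → (17, 'fehadgaacfggchfeahgfahh')
  26 → (2, 'fgddcfdbaeaegbhfehadgaacfggchfeahgfahh')
  27 → (26, 'fggchfeahgfahh')
  28 → (22, 'gaacfggchfeahgfahh')
  29 → (14, 'gbhfehadgaacfggchfeahgfahh')
  30 → (28, 'gchfeahgfahh')
  31 → (3, 'gddcfdbaeaegbhfehadgaacfggchfeahgfahh')
  32 → (35, 'gfahh')
  33 → (27, 'ggchfeahgfahh')
  34 → (39, 'h')
  35 → (19, 'hadgaacfggchfeahgfahh')
  36 → (30, 'hfeahgfahh')
  37 → (16, 'hfehadgaacfggchfeahgfahh')
  38 → (34, 'hgfahh')
  39 → (38, 'hh')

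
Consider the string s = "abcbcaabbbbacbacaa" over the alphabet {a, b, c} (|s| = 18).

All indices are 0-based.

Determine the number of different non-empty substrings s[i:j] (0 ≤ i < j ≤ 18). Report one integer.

sorted suffixes:
  #0 SA[0]=17  'a'
  #1 SA[1]=16  'aa'
  #2 SA[2]=5  'aabbbbacbacaa'
  #3 SA[3]=6  'abbbbacbacaa'
  #4 SA[4]=0  'abcbcaabbbbacbacaa'
  #5 SA[5]=14  'acaa'
  #6 SA[6]=11  'acbacaa'
  #7 SA[7]=13  'bacaa'
  #8 SA[8]=10  'bacbacaa'
  #9 SA[9]=9  'bbacbacaa'
  #10 SA[10]=8  'bbbacbacaa'
  #11 SA[11]=7  'bbbbacbacaa'
  #12 SA[12]=3  'bcaabbbbacbacaa'
  #13 SA[13]=1  'bcbcaabbbbacbacaa'
  #14 SA[14]=15  'caa'
  #15 SA[15]=4  'caabbbbacbacaa'
  #16 SA[16]=12  'cbacaa'
  #17 SA[17]=2  'cbcaabbbbacbacaa'

SA = [17, 16, 5, 6, 0, 14, 11, 13, 10, 9, 8, 7, 3, 1, 15, 4, 12, 2]
rank  pair      lcp
   1  s[17:],s[16:]  1  'a'
   2  s[16:],s[5:]  2  'aa'
   3  s[5:],s[6:]  1  'a'
   4  s[6:],s[0:]  2  'ab'
   5  s[0:],s[14:]  1  'a'
   6  s[14:],s[11:]  2  'ac'
   7  s[11:],s[13:]  0  ''
   8  s[13:],s[10:]  3  'bac'
   9  s[10:],s[9:]  1  'b'
  10  s[9:],s[8:]  2  'bb'
  11  s[8:],s[7:]  3  'bbb'
  12  s[7:],s[3:]  1  'b'
  13  s[3:],s[1:]  2  'bc'
  14  s[1:],s[15:]  0  ''
  15  s[15:],s[4:]  3  'caa'
  16  s[4:],s[12:]  1  'c'
  17  s[12:],s[2:]  2  'cb'

n(n+1)/2 = 18·19/2 = 171
Σ LCP = 0 + 1 + 2 + 1 + 2 + 1 + 2 + 0 + 3 + 1 + 2 + 3 + 1 + 2 + 0 + 3 + 1 + 2 = 27
distinct = 171 − 27 = 144

144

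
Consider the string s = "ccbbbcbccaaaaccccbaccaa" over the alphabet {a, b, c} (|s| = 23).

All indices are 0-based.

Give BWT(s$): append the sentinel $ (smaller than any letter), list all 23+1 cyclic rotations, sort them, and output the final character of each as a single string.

rank  rotation                  last
    0  $ccbbbcbccaaaaccccbaccaa  a
    1  a$ccbbbcbccaaaaccccbacca  a
    2  aa$ccbbbcbccaaaaccccbacc  c
    3  aaaaccccbaccaa$ccbbbcbcc  c
    4  aaaccccbaccaa$ccbbbcbcca  a
    5  aaccccbaccaa$ccbbbcbccaa  a
    6  accaa$ccbbbcbccaaaaccccb  b
    7  accccbaccaa$ccbbbcbccaaa  a
    8  baccaa$ccbbbcbccaaaacccc  c
    9  bbbcbccaaaaccccbaccaa$cc  c
   10  bbcbccaaaaccccbaccaa$ccb  b
   11  bcbccaaaaccccbaccaa$ccbb  b
   12  bccaaaaccccbaccaa$ccbbbc  c
   13  caa$ccbbbcbccaaaaccccbac  c
   14  caaaaccccbaccaa$ccbbbcbc  c
   15  cbaccaa$ccbbbcbccaaaaccc  c
   16  cbbbcbccaaaaccccbaccaa$c  c
   17  cbccaaaaccccbaccaa$ccbbb  b
   18  ccaa$ccbbbcbccaaaaccccba  a
   19  ccaaaaccccbaccaa$ccbbbcb  b
   20  ccbaccaa$ccbbbcbccaaaacc  c
   21  ccbbbcbccaaaaccccbaccaa$  $
   22  cccbaccaa$ccbbbcbccaaaac  c
   23  ccccbaccaa$ccbbbcbccaaaa  a

aaccaabaccbbcccccbabc$ca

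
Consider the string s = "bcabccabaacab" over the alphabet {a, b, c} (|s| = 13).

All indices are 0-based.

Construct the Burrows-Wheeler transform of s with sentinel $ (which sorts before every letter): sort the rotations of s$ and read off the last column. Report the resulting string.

rank  rotation        last
    0  $bcabccabaacab  b
    1  aacab$bcabccab  b
    2  ab$bcabccabaac  c
    3  abaacab$bcabcc  c
    4  abccabaacab$bc  c
    5  acab$bcabccaba  a
    6  b$bcabccabaaca  a
    7  baacab$bcabcca  a
    8  bcabccabaacab$  $
    9  bccabaacab$bca  a
   10  cab$bcabccabaa  a
   11  cabaacab$bcabc  c
   12  cabccabaacab$b  b
   13  ccabaacab$bcab  b

bbcccaaa$aacbb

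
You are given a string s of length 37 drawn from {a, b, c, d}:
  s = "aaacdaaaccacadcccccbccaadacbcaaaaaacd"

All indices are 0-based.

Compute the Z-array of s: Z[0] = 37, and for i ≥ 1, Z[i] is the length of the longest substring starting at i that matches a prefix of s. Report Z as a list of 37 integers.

Z[0]=37
i=1: i≥r, start 0; Z[1]=2 scan→box=[1,3)
i=2: min(r-i=1, Z[1]=2)=1; Z[2]=1
i=3: i≥r, start 0; Z[3]=0
i=4: i≥r, start 0; Z[4]=0
i=5: i≥r, start 0; Z[5]=4 scan→box=[5,9)
i=6: min(r-i=3, Z[1]=2)=2; Z[6]=2
i=7: min(r-i=2, Z[2]=1)=1; Z[7]=1
i=8: min(r-i=1, Z[3]=0)=0; Z[8]=0
i=9: i≥r, start 0; Z[9]=0
i=10: i≥r, start 0; Z[10]=1 scan→box=[10,11)
i=11: i≥r, start 0; Z[11]=0
i=12: i≥r, start 0; Z[12]=1 scan→box=[12,13)
i=13: i≥r, start 0; Z[13]=0
i=14: i≥r, start 0; Z[14]=0
i=15: i≥r, start 0; Z[15]=0
i=16: i≥r, start 0; Z[16]=0
i=17: i≥r, start 0; Z[17]=0
i=18: i≥r, start 0; Z[18]=0
i=19: i≥r, start 0; Z[19]=0
i=20: i≥r, start 0; Z[20]=0
i=21: i≥r, start 0; Z[21]=0
i=22: i≥r, start 0; Z[22]=2 scan→box=[22,24)
i=23: min(r-i=1, Z[1]=2)=1; Z[23]=1
i=24: i≥r, start 0; Z[24]=0
i=25: i≥r, start 0; Z[25]=1 scan→box=[25,26)
i=26: i≥r, start 0; Z[26]=0
i=27: i≥r, start 0; Z[27]=0
i=28: i≥r, start 0; Z[28]=0
i=29: i≥r, start 0; Z[29]=3 scan→box=[29,32)
i=30: min(r-i=2, Z[1]=2)=2; Z[30]=3 scan→box=[30,33)
i=31: min(r-i=2, Z[1]=2)=2; Z[31]=3 scan→box=[31,34)
i=32: min(r-i=2, Z[1]=2)=2; Z[32]=5 scan→box=[32,37)
i=33: min(r-i=4, Z[1]=2)=2; Z[33]=2
i=34: min(r-i=3, Z[2]=1)=1; Z[34]=1
i=35: min(r-i=2, Z[3]=0)=0; Z[35]=0
i=36: min(r-i=1, Z[4]=0)=0; Z[36]=0

[37, 2, 1, 0, 0, 4, 2, 1, 0, 0, 1, 0, 1, 0, 0, 0, 0, 0, 0, 0, 0, 0, 2, 1, 0, 1, 0, 0, 0, 3, 3, 3, 5, 2, 1, 0, 0]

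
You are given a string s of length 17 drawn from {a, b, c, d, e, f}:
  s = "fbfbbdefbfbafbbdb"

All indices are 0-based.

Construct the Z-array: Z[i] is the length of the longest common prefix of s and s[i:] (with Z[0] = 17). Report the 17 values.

[17, 0, 2, 0, 0, 0, 0, 4, 0, 2, 0, 0, 2, 0, 0, 0, 0]

Z[0]=17
i=1: i≥r, start 0; Z[1]=0
i=2: i≥r, start 0; Z[2]=2 extend→box=[2,4)
i=3: min(r-i=1, Z[1]=0)=0; Z[3]=0
i=4: i≥r, start 0; Z[4]=0
i=5: i≥r, start 0; Z[5]=0
i=6: i≥r, start 0; Z[6]=0
i=7: i≥r, start 0; Z[7]=4 extend→box=[7,11)
i=8: min(r-i=3, Z[1]=0)=0; Z[8]=0
i=9: min(r-i=2, Z[2]=2)=2; Z[9]=2
i=10: min(r-i=1, Z[3]=0)=0; Z[10]=0
i=11: i≥r, start 0; Z[11]=0
i=12: i≥r, start 0; Z[12]=2 extend→box=[12,14)
i=13: min(r-i=1, Z[1]=0)=0; Z[13]=0
i=14: i≥r, start 0; Z[14]=0
i=15: i≥r, start 0; Z[15]=0
i=16: i≥r, start 0; Z[16]=0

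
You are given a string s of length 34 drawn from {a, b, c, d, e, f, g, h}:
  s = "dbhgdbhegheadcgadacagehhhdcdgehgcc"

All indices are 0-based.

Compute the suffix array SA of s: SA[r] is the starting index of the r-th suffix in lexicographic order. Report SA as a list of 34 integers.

[17, 15, 11, 19, 5, 1, 33, 18, 32, 26, 13, 16, 4, 0, 25, 12, 27, 10, 7, 29, 21, 14, 31, 3, 28, 20, 8, 24, 9, 6, 30, 2, 23, 22]

rank→(start, suffix):
  0 → (17, 'acagehhhdcdgehgcc')
  1 → (15, 'adacagehhhdcdgehgcc')
  2 → (11, 'adcgadacagehhhdcdgehgcc')
  3 → (19, 'agehhhdcdgehgcc')
  4 → (5, 'bhegheadcgadacagehhhdcdgehgcc')
  5 → (1, 'bhgdbhegheadcgadacagehhhdcdgehgcc')
  6 → (33, 'c')
  7 → (18, 'cagehhhdcdgehgcc')
  8 → (32, 'cc')
  9 → (26, 'cdgehgcc')
  10 → (13, 'cgadacagehhhdcdgehgcc')
  11 → (16, 'dacagehhhdcdgehgcc')
  12 → (4, 'dbhegheadcgadacagehhhdcdgehgcc')
  13 → (0, 'dbhgdbhegheadcgadacagehhhdcdgehgcc')
  14 → (25, 'dcdgehgcc')
  15 → (12, 'dcgadacagehhhdcdgehgcc')
  16 → (27, 'dgehgcc')
  17 → (10, 'eadcgadacagehhhdcdgehgcc')
  18 → (7, 'egheadcgadacagehhhdcdgehgcc')
  19 → (29, 'ehgcc')
  20 → (21, 'ehhhdcdgehgcc')
  21 → (14, 'gadacagehhhdcdgehgcc')
  22 → (31, 'gcc')
  23 → (3, 'gdbhegheadcgadacagehhhdcdgehgcc')
  24 → (28, 'gehgcc')
  25 → (20, 'gehhhdcdgehgcc')
  26 → (8, 'gheadcgadacagehhhdcdgehgcc')
  27 → (24, 'hdcdgehgcc')
  28 → (9, 'headcgadacagehhhdcdgehgcc')
  29 → (6, 'hegheadcgadacagehhhdcdgehgcc')
  30 → (30, 'hgcc')
  31 → (2, 'hgdbhegheadcgadacagehhhdcdgehgcc')
  32 → (23, 'hhdcdgehgcc')
  33 → (22, 'hhhdcdgehgcc')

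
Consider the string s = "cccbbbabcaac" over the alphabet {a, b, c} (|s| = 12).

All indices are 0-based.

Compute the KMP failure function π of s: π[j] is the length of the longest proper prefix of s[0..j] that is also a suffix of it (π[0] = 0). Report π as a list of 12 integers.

π[0] = 0
j=1 s[j]='c': π[1]=1 (border 'c')
j=2 s[j]='c': π[2]=2 (border 'cc')
j=3 s[j]='b': k: 2→1→0; π[3]=0 (border '')
j=4 s[j]='b': π[4]=0 (border '')
j=5 s[j]='b': π[5]=0 (border '')
j=6 s[j]='a': π[6]=0 (border '')
j=7 s[j]='b': π[7]=0 (border '')
j=8 s[j]='c': π[8]=1 (border 'c')
j=9 s[j]='a': k: 1→0; π[9]=0 (border '')
j=10 s[j]='a': π[10]=0 (border '')
j=11 s[j]='c': π[11]=1 (border 'c')

[0, 1, 2, 0, 0, 0, 0, 0, 1, 0, 0, 1]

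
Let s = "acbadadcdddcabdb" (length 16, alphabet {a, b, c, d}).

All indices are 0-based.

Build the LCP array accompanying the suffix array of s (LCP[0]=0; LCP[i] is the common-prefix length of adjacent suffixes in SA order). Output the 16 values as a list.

rank→(start, suffix):
  0 → (12, 'abdb')
  1 → (0, 'acbadadcdddcabdb')
  2 → (3, 'adadcdddcabdb')
  3 → (5, 'adcdddcabdb')
  4 → (15, 'b')
  5 → (2, 'badadcdddcabdb')
  6 → (13, 'bdb')
  7 → (11, 'cabdb')
  8 → (1, 'cbadadcdddcabdb')
  9 → (7, 'cdddcabdb')
  10 → (4, 'dadcdddcabdb')
  11 → (14, 'db')
  12 → (10, 'dcabdb')
  13 → (6, 'dcdddcabdb')
  14 → (9, 'ddcabdb')
  15 → (8, 'dddcabdb')

SA = [12, 0, 3, 5, 15, 2, 13, 11, 1, 7, 4, 14, 10, 6, 9, 8]
i: (SA[i-1],SA[i]) lcp shared
  1: (12,0) 1 'a'
  2: (0,3) 1 'a'
  3: (3,5) 2 'ad'
  4: (5,15) 0 ''
  5: (15,2) 1 'b'
  6: (2,13) 1 'b'
  7: (13,11) 0 ''
  8: (11,1) 1 'c'
  9: (1,7) 1 'c'
  10: (7,4) 0 ''
  11: (4,14) 1 'd'
  12: (14,10) 1 'd'
  13: (10,6) 2 'dc'
  14: (6,9) 1 'd'
  15: (9,8) 2 'dd'

[0, 1, 1, 2, 0, 1, 1, 0, 1, 1, 0, 1, 1, 2, 1, 2]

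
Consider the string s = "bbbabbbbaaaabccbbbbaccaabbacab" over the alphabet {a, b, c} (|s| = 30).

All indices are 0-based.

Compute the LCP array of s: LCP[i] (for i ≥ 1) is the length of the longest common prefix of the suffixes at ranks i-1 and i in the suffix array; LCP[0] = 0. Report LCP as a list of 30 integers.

sorted suffixes:
  #0 SA[0]=8  'aaaabccbbbbaccaabbacab'
  #1 SA[1]=9  'aaabccbbbbaccaabbacab'
  #2 SA[2]=22  'aabbacab'
  #3 SA[3]=10  'aabccbbbbaccaabbacab'
  #4 SA[4]=28  'ab'
  #5 SA[5]=23  'abbacab'
  #6 SA[6]=3  'abbbbaaaabccbbbbaccaabbacab'
  #7 SA[7]=11  'abccbbbbaccaabbacab'
  #8 SA[8]=26  'acab'
  #9 SA[9]=19  'accaabbacab'
  #10 SA[10]=29  'b'
  #11 SA[11]=7  'baaaabccbbbbaccaabbacab'
  #12 SA[12]=2  'babbbbaaaabccbbbbaccaabbacab'
  #13 SA[13]=25  'bacab'
  #14 SA[14]=18  'baccaabbacab'
  #15 SA[15]=6  'bbaaaabccbbbbaccaabbacab'
  #16 SA[16]=1  'bbabbbbaaaabccbbbbaccaabbacab'
  #17 SA[17]=24  'bbacab'
  #18 SA[18]=17  'bbaccaabbacab'
  #19 SA[19]=5  'bbbaaaabccbbbbaccaabbacab'
  #20 SA[20]=0  'bbbabbbbaaaabccbbbbaccaabbacab'
  #21 SA[21]=16  'bbbaccaabbacab'
  #22 SA[22]=4  'bbbbaaaabccbbbbaccaabbacab'
  #23 SA[23]=15  'bbbbaccaabbacab'
  #24 SA[24]=12  'bccbbbbaccaabbacab'
  #25 SA[25]=21  'caabbacab'
  #26 SA[26]=27  'cab'
  #27 SA[27]=14  'cbbbbaccaabbacab'
  #28 SA[28]=20  'ccaabbacab'
  #29 SA[29]=13  'ccbbbbaccaabbacab'

SA = [8, 9, 22, 10, 28, 23, 3, 11, 26, 19, 29, 7, 2, 25, 18, 6, 1, 24, 17, 5, 0, 16, 4, 15, 12, 21, 27, 14, 20, 13]
i: (SA[i-1],SA[i]) lcp shared
  1: (8,9) 3 'aaa'
  2: (9,22) 2 'aa'
  3: (22,10) 3 'aab'
  4: (10,28) 1 'a'
  5: (28,23) 2 'ab'
  6: (23,3) 3 'abb'
  7: (3,11) 2 'ab'
  8: (11,26) 1 'a'
  9: (26,19) 2 'ac'
  10: (19,29) 0 ''
  11: (29,7) 1 'b'
  12: (7,2) 2 'ba'
  13: (2,25) 2 'ba'
  14: (25,18) 3 'bac'
  15: (18,6) 1 'b'
  16: (6,1) 3 'bba'
  17: (1,24) 3 'bba'
  18: (24,17) 4 'bbac'
  19: (17,5) 2 'bb'
  20: (5,0) 4 'bbba'
  21: (0,16) 4 'bbba'
  22: (16,4) 3 'bbb'
  23: (4,15) 5 'bbbba'
  24: (15,12) 1 'b'
  25: (12,21) 0 ''
  26: (21,27) 2 'ca'
  27: (27,14) 1 'c'
  28: (14,20) 1 'c'
  29: (20,13) 2 'cc'

[0, 3, 2, 3, 1, 2, 3, 2, 1, 2, 0, 1, 2, 2, 3, 1, 3, 3, 4, 2, 4, 4, 3, 5, 1, 0, 2, 1, 1, 2]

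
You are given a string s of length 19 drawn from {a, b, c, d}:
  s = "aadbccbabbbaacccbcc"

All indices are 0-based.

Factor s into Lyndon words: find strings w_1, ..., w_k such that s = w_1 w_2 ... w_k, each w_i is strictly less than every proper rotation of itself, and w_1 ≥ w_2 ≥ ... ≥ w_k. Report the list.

emit factor 1: 'aadbccbabbb' (i=0, period=11)
emit factor 2: 'aacccbcc' (i=11, period=8)

["aadbccbabbb", "aacccbcc"]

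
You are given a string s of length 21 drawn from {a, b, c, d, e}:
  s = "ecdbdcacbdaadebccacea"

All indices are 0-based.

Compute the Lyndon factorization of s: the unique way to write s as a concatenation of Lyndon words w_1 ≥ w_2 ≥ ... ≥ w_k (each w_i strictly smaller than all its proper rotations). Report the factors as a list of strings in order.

emit factor 1: 'e' (i=0, period=1)
emit factor 2: 'cd' (i=1, period=2)
emit factor 3: 'bdc' (i=3, period=3)
emit factor 4: 'acbd' (i=6, period=4)
emit factor 5: 'aadebccace' (i=10, period=10)
emit factor 6: 'a' (i=20, period=1)

["e", "cd", "bdc", "acbd", "aadebccace", "a"]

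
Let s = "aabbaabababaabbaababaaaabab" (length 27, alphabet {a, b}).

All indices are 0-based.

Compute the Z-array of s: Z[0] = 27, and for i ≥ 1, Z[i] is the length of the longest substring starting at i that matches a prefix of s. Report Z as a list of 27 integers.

[27, 1, 0, 0, 3, 1, 0, 1, 0, 1, 0, 10, 1, 0, 0, 3, 1, 0, 1, 0, 2, 2, 3, 1, 0, 1, 0]

Z[0]=27
i=1: i≥r, start 0; Z[1]=1 grow→box=[1,2)
i=2: i≥r, start 0; Z[2]=0
i=3: i≥r, start 0; Z[3]=0
i=4: i≥r, start 0; Z[4]=3 grow→box=[4,7)
i=5: min(r-i=2, Z[1]=1)=1; Z[5]=1
i=6: min(r-i=1, Z[2]=0)=0; Z[6]=0
i=7: i≥r, start 0; Z[7]=1 grow→box=[7,8)
i=8: i≥r, start 0; Z[8]=0
i=9: i≥r, start 0; Z[9]=1 grow→box=[9,10)
i=10: i≥r, start 0; Z[10]=0
i=11: i≥r, start 0; Z[11]=10 grow→box=[11,21)
i=12: min(r-i=9, Z[1]=1)=1; Z[12]=1
i=13: min(r-i=8, Z[2]=0)=0; Z[13]=0
i=14: min(r-i=7, Z[3]=0)=0; Z[14]=0
i=15: min(r-i=6, Z[4]=3)=3; Z[15]=3
i=16: min(r-i=5, Z[5]=1)=1; Z[16]=1
i=17: min(r-i=4, Z[6]=0)=0; Z[17]=0
i=18: min(r-i=3, Z[7]=1)=1; Z[18]=1
i=19: min(r-i=2, Z[8]=0)=0; Z[19]=0
i=20: min(r-i=1, Z[9]=1)=1; Z[20]=2 grow→box=[20,22)
i=21: min(r-i=1, Z[1]=1)=1; Z[21]=2 grow→box=[21,23)
i=22: min(r-i=1, Z[1]=1)=1; Z[22]=3 grow→box=[22,25)
i=23: min(r-i=2, Z[1]=1)=1; Z[23]=1
i=24: min(r-i=1, Z[2]=0)=0; Z[24]=0
i=25: i≥r, start 0; Z[25]=1 grow→box=[25,26)
i=26: i≥r, start 0; Z[26]=0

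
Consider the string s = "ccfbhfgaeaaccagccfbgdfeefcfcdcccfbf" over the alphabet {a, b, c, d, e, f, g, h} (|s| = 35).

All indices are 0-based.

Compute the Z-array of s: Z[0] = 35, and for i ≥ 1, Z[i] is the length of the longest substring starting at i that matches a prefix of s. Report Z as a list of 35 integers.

[35, 1, 0, 0, 0, 0, 0, 0, 0, 0, 0, 2, 1, 0, 0, 4, 1, 0, 0, 0, 0, 0, 0, 0, 0, 1, 0, 1, 0, 2, 4, 1, 0, 0, 0]

Z[0]=35
i=1: outside box; Z[1]=1 scan→box=[1,2)
i=2: outside box; Z[2]=0
i=3: outside box; Z[3]=0
i=4: outside box; Z[4]=0
i=5: outside box; Z[5]=0
i=6: outside box; Z[6]=0
i=7: outside box; Z[7]=0
i=8: outside box; Z[8]=0
i=9: outside box; Z[9]=0
i=10: outside box; Z[10]=0
i=11: outside box; Z[11]=2 scan→box=[11,13)
i=12: min(r-i=1, Z[1]=1)=1; Z[12]=1
i=13: outside box; Z[13]=0
i=14: outside box; Z[14]=0
i=15: outside box; Z[15]=4 scan→box=[15,19)
i=16: min(r-i=3, Z[1]=1)=1; Z[16]=1
i=17: min(r-i=2, Z[2]=0)=0; Z[17]=0
i=18: min(r-i=1, Z[3]=0)=0; Z[18]=0
i=19: outside box; Z[19]=0
i=20: outside box; Z[20]=0
i=21: outside box; Z[21]=0
i=22: outside box; Z[22]=0
i=23: outside box; Z[23]=0
i=24: outside box; Z[24]=0
i=25: outside box; Z[25]=1 scan→box=[25,26)
i=26: outside box; Z[26]=0
i=27: outside box; Z[27]=1 scan→box=[27,28)
i=28: outside box; Z[28]=0
i=29: outside box; Z[29]=2 scan→box=[29,31)
i=30: min(r-i=1, Z[1]=1)=1; Z[30]=4 scan→box=[30,34)
i=31: min(r-i=3, Z[1]=1)=1; Z[31]=1
i=32: min(r-i=2, Z[2]=0)=0; Z[32]=0
i=33: min(r-i=1, Z[3]=0)=0; Z[33]=0
i=34: outside box; Z[34]=0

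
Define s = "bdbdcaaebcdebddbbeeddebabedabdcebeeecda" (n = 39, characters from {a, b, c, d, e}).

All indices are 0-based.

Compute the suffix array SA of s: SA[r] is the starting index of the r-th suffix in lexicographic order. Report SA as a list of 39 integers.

[38, 5, 27, 23, 6, 22, 15, 8, 0, 2, 28, 12, 24, 16, 32, 4, 36, 9, 30, 37, 26, 14, 1, 3, 29, 13, 19, 20, 10, 21, 7, 11, 31, 35, 25, 18, 34, 17, 33]

rank | idx | suffix
   0 |  38 | a
   1 |   5 | aaebcdebddbbeeddebabedabdcebeeecda
   2 |  27 | abdcebeeecda
   3 |  23 | abedabdcebeeecda
   4 |   6 | aebcdebddbbeeddebabedabdcebeeecda
   5 |  22 | babedabdcebeeecda
   6 |  15 | bbeeddebabedabdcebeeecda
   7 |   8 | bcdebddbbeeddebabedabdcebeeecda
   8 |   0 | bdbdcaaebcdebddbbeeddebabedabdcebeeecda
   9 |   2 | bdcaaebcdebddbbeeddebabedabdcebeeecda
  10 |  28 | bdcebeeecda
  11 |  12 | bddbbeeddebabedabdcebeeecda
  12 |  24 | bedabdcebeeecda
  13 |  16 | beeddebabedabdcebeeecda
  14 |  32 | beeecda
  15 |   4 | caaebcdebddbbeeddebabedabdcebeeecda
  16 |  36 | cda
  17 |   9 | cdebddbbeeddebabedabdcebeeecda
  18 |  30 | cebeeecda
  19 |  37 | da
  20 |  26 | dabdcebeeecda
  21 |  14 | dbbeeddebabedabdcebeeecda
  22 |   1 | dbdcaaebcdebddbbeeddebabedabdcebeeecda
  23 |   3 | dcaaebcdebddbbeeddebabedabdcebeeecda
  24 |  29 | dcebeeecda
  25 |  13 | ddbbeeddebabedabdcebeeecda
  26 |  19 | ddebabedabdcebeeecda
  27 |  20 | debabedabdcebeeecda
  28 |  10 | debddbbeeddebabedabdcebeeecda
  29 |  21 | ebabedabdcebeeecda
  30 |   7 | ebcdebddbbeeddebabedabdcebeeecda
  31 |  11 | ebddbbeeddebabedabdcebeeecda
  32 |  31 | ebeeecda
  33 |  35 | ecda
  34 |  25 | edabdcebeeecda
  35 |  18 | eddebabedabdcebeeecda
  36 |  34 | eecda
  37 |  17 | eeddebabedabdcebeeecda
  38 |  33 | eeecda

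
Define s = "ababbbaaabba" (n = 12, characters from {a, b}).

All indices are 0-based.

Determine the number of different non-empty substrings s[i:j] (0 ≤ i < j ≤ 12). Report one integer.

59

sorted suffixes:
  #0 SA[0]=11  'a'
  #1 SA[1]=6  'aaabba'
  #2 SA[2]=7  'aabba'
  #3 SA[3]=0  'ababbbaaabba'
  #4 SA[4]=8  'abba'
  #5 SA[5]=2  'abbbaaabba'
  #6 SA[6]=10  'ba'
  #7 SA[7]=5  'baaabba'
  #8 SA[8]=1  'babbbaaabba'
  #9 SA[9]=9  'bba'
  #10 SA[10]=4  'bbaaabba'
  #11 SA[11]=3  'bbbaaabba'

SA = [11, 6, 7, 0, 8, 2, 10, 5, 1, 9, 4, 3]
rank  pair      lcp
   1  s[11:],s[6:]  1  'a'
   2  s[6:],s[7:]  2  'aa'
   3  s[7:],s[0:]  1  'a'
   4  s[0:],s[8:]  2  'ab'
   5  s[8:],s[2:]  3  'abb'
   6  s[2:],s[10:]  0  ''
   7  s[10:],s[5:]  2  'ba'
   8  s[5:],s[1:]  2  'ba'
   9  s[1:],s[9:]  1  'b'
  10  s[9:],s[4:]  3  'bba'
  11  s[4:],s[3:]  2  'bb'

n(n+1)/2 = 12·13/2 = 78
Σ LCP = 0 + 1 + 2 + 1 + 2 + 3 + 0 + 2 + 2 + 1 + 3 + 2 = 19
distinct = 78 − 19 = 59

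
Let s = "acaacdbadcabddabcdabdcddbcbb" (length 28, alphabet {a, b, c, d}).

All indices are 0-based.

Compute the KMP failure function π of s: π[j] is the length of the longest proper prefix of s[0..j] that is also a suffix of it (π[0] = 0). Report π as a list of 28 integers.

[0, 0, 1, 1, 2, 0, 0, 1, 0, 0, 1, 0, 0, 0, 1, 0, 0, 0, 1, 0, 0, 0, 0, 0, 0, 0, 0, 0]

π[0] = 0
j=1 s[j]='c': π[1]=0 (border '')
j=2 s[j]='a': π[2]=1 (border 'a')
j=3 s[j]='a': k: 1→0; π[3]=1 (border 'a')
j=4 s[j]='c': π[4]=2 (border 'ac')
j=5 s[j]='d': k: 2→0; π[5]=0 (border '')
j=6 s[j]='b': π[6]=0 (border '')
j=7 s[j]='a': π[7]=1 (border 'a')
j=8 s[j]='d': k: 1→0; π[8]=0 (border '')
j=9 s[j]='c': π[9]=0 (border '')
j=10 s[j]='a': π[10]=1 (border 'a')
j=11 s[j]='b': k: 1→0; π[11]=0 (border '')
j=12 s[j]='d': π[12]=0 (border '')
j=13 s[j]='d': π[13]=0 (border '')
j=14 s[j]='a': π[14]=1 (border 'a')
j=15 s[j]='b': k: 1→0; π[15]=0 (border '')
j=16 s[j]='c': π[16]=0 (border '')
j=17 s[j]='d': π[17]=0 (border '')
j=18 s[j]='a': π[18]=1 (border 'a')
j=19 s[j]='b': k: 1→0; π[19]=0 (border '')
j=20 s[j]='d': π[20]=0 (border '')
j=21 s[j]='c': π[21]=0 (border '')
j=22 s[j]='d': π[22]=0 (border '')
j=23 s[j]='d': π[23]=0 (border '')
j=24 s[j]='b': π[24]=0 (border '')
j=25 s[j]='c': π[25]=0 (border '')
j=26 s[j]='b': π[26]=0 (border '')
j=27 s[j]='b': π[27]=0 (border '')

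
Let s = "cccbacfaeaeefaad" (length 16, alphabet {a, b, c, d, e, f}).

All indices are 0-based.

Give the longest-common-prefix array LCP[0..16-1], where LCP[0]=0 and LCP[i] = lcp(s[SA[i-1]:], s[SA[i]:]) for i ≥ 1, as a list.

sorted suffixes:
  #0 SA[0]=13  'aad'
  #1 SA[1]=4  'acfaeaeefaad'
  #2 SA[2]=14  'ad'
  #3 SA[3]=7  'aeaeefaad'
  #4 SA[4]=9  'aeefaad'
  #5 SA[5]=3  'bacfaeaeefaad'
  #6 SA[6]=2  'cbacfaeaeefaad'
  #7 SA[7]=1  'ccbacfaeaeefaad'
  #8 SA[8]=0  'cccbacfaeaeefaad'
  #9 SA[9]=5  'cfaeaeefaad'
  #10 SA[10]=15  'd'
  #11 SA[11]=8  'eaeefaad'
  #12 SA[12]=10  'eefaad'
  #13 SA[13]=11  'efaad'
  #14 SA[14]=12  'faad'
  #15 SA[15]=6  'faeaeefaad'

SA = [13, 4, 14, 7, 9, 3, 2, 1, 0, 5, 15, 8, 10, 11, 12, 6]
i: (SA[i-1],SA[i]) lcp shared
  1: (13,4) 1 'a'
  2: (4,14) 1 'a'
  3: (14,7) 1 'a'
  4: (7,9) 2 'ae'
  5: (9,3) 0 ''
  6: (3,2) 0 ''
  7: (2,1) 1 'c'
  8: (1,0) 2 'cc'
  9: (0,5) 1 'c'
  10: (5,15) 0 ''
  11: (15,8) 0 ''
  12: (8,10) 1 'e'
  13: (10,11) 1 'e'
  14: (11,12) 0 ''
  15: (12,6) 2 'fa'

[0, 1, 1, 1, 2, 0, 0, 1, 2, 1, 0, 0, 1, 1, 0, 2]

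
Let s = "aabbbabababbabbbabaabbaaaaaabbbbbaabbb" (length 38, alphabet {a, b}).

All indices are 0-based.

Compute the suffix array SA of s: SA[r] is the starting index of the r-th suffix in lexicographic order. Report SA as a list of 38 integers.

[22, 23, 24, 25, 18, 33, 0, 26, 16, 5, 7, 19, 9, 34, 12, 1, 27, 37, 21, 17, 32, 15, 4, 6, 8, 11, 36, 20, 31, 14, 3, 10, 35, 30, 13, 2, 29, 28]

rank | idx | suffix
   0 |  22 | aaaaaabbbbbaabbb
   1 |  23 | aaaaabbbbbaabbb
   2 |  24 | aaaabbbbbaabbb
   3 |  25 | aaabbbbbaabbb
   4 |  18 | aabbaaaaaabbbbbaabbb
   5 |  33 | aabbb
   6 |   0 | aabbbabababbabbbabaabbaaaaaabbbbbaabbb
   7 |  26 | aabbbbbaabbb
   8 |  16 | abaabbaaaaaabbbbbaabbb
   9 |   5 | abababbabbbabaabbaaaaaabbbbbaabbb
  10 |   7 | ababbabbbabaabbaaaaaabbbbbaabbb
  11 |  19 | abbaaaaaabbbbbaabbb
  12 |   9 | abbabbbabaabbaaaaaabbbbbaabbb
  13 |  34 | abbb
  14 |  12 | abbbabaabbaaaaaabbbbbaabbb
  15 |   1 | abbbabababbabbbabaabbaaaaaabbbbbaabbb
  16 |  27 | abbbbbaabbb
  17 |  37 | b
  18 |  21 | baaaaaabbbbbaabbb
  19 |  17 | baabbaaaaaabbbbbaabbb
  20 |  32 | baabbb
  21 |  15 | babaabbaaaaaabbbbbaabbb
  22 |   4 | babababbabbbabaabbaaaaaabbbbbaabbb
  23 |   6 | bababbabbbabaabbaaaaaabbbbbaabbb
  24 |   8 | babbabbbabaabbaaaaaabbbbbaabbb
  25 |  11 | babbbabaabbaaaaaabbbbbaabbb
  26 |  36 | bb
  27 |  20 | bbaaaaaabbbbbaabbb
  28 |  31 | bbaabbb
  29 |  14 | bbabaabbaaaaaabbbbbaabbb
  30 |   3 | bbabababbabbbabaabbaaaaaabbbbbaabbb
  31 |  10 | bbabbbabaabbaaaaaabbbbbaabbb
  32 |  35 | bbb
  33 |  30 | bbbaabbb
  34 |  13 | bbbabaabbaaaaaabbbbbaabbb
  35 |   2 | bbbabababbabbbabaabbaaaaaabbbbbaabbb
  36 |  29 | bbbbaabbb
  37 |  28 | bbbbbaabbb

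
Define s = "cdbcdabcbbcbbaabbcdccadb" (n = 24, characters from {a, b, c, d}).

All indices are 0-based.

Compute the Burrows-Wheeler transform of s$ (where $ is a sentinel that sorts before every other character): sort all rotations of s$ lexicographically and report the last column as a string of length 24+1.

rank  rotation                   last
    0  $cdbcdabcbbcbbaabbcdccadb  b
    1  aabbcdccadb$cdbcdabcbbcbb  b
    2  abbcdccadb$cdbcdabcbbcbba  a
    3  abcbbcbbaabbcdccadb$cdbcd  d
    4  adb$cdbcdabcbbcbbaabbcdcc  c
    5  b$cdbcdabcbbcbbaabbcdccad  d
    6  baabbcdccadb$cdbcdabcbbcb  b
    7  bbaabbcdccadb$cdbcdabcbbc  c
    8  bbcbbaabbcdccadb$cdbcdabc  c
    9  bbcdccadb$cdbcdabcbbcbbaa  a
   10  bcbbaabbcdccadb$cdbcdabcb  b
   11  bcbbcbbaabbcdccadb$cdbcda  a
   12  bcdabcbbcbbaabbcdccadb$cd  d
   13  bcdccadb$cdbcdabcbbcbbaab  b
   14  cadb$cdbcdabcbbcbbaabbcdc  c
   15  cbbaabbcdccadb$cdbcdabcbb  b
   16  cbbcbbaabbcdccadb$cdbcdab  b
   17  ccadb$cdbcdabcbbcbbaabbcd  d
   18  cdabcbbcbbaabbcdccadb$cdb  b
   19  cdbcdabcbbcbbaabbcdccadb$  $
   20  cdccadb$cdbcdabcbbcbbaabb  b
   21  dabcbbcbbaabbcdccadb$cdbc  c
   22  db$cdbcdabcbbcbbaabbcdcca  a
   23  dbcdabcbbcbbaabbcdccadb$c  c
   24  dccadb$cdbcdabcbbcbbaabbc  c

bbadcdbccabadbcbbdb$bcacc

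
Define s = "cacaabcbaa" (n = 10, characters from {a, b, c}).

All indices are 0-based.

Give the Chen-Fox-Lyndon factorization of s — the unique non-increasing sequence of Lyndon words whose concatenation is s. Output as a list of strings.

emit factor 1: 'c' (i=0, period=1)
emit factor 2: 'ac' (i=1, period=2)
emit factor 3: 'aabcb' (i=3, period=5)
emit factor 4: 'a' (i=8, period=1)
emit factor 5: 'a' (i=9, period=1)

["c", "ac", "aabcb", "a", "a"]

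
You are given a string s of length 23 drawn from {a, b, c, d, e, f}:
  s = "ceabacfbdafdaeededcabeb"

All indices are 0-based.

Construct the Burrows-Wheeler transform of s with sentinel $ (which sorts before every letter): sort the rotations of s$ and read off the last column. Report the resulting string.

becbddeafad$afbeecbdeaca

rank  rotation                  last
    0  $ceabacfbdafdaeededcabeb  b
    1  abacfbdafdaeededcabeb$ce  e
    2  abeb$ceabacfbdafdaeededc  c
    3  acfbdafdaeededcabeb$ceab  b
    4  aeededcabeb$ceabacfbdafd  d
    5  afdaeededcabeb$ceabacfbd  d
    6  b$ceabacfbdafdaeededcabe  e
    7  bacfbdafdaeededcabeb$cea  a
    8  bdafdaeededcabeb$ceabacf  f
    9  beb$ceabacfbdafdaeededca  a
   10  cabeb$ceabacfbdafdaeeded  d
   11  ceabacfbdafdaeededcabeb$  $
   12  cfbdafdaeededcabeb$ceaba  a
   13  daeededcabeb$ceabacfbdaf  f
   14  dafdaeededcabeb$ceabacfb  b
   15  dcabeb$ceabacfbdafdaeede  e
   16  dedcabeb$ceabacfbdafdaee  e
   17  eabacfbdafdaeededcabeb$c  c
   18  eb$ceabacfbdafdaeededcab  b
   19  edcabeb$ceabacfbdafdaeed  d
   20  ededcabeb$ceabacfbdafdae  e
   21  eededcabeb$ceabacfbdafda  a
   22  fbdafdaeededcabeb$ceabac  c
   23  fdaeededcabeb$ceabacfbda  a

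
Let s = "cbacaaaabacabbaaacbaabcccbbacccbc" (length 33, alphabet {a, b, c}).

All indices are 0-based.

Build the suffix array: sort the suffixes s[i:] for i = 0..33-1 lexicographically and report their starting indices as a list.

sorted suffixes:
  #0 SA[0]=4  'aaaabacabbaaacbaabcccbbacccbc'
  #1 SA[1]=5  'aaabacabbaaacbaabcccbbacccbc'
  #2 SA[2]=14  'aaacbaabcccbbacccbc'
  #3 SA[3]=6  'aabacabbaaacbaabcccbbacccbc'
  #4 SA[4]=19  'aabcccbbacccbc'
  #5 SA[5]=15  'aacbaabcccbbacccbc'
  #6 SA[6]=7  'abacabbaaacbaabcccbbacccbc'
  #7 SA[7]=11  'abbaaacbaabcccbbacccbc'
  #8 SA[8]=20  'abcccbbacccbc'
  #9 SA[9]=2  'acaaaabacabbaaacbaabcccbbacccbc'
  #10 SA[10]=9  'acabbaaacbaabcccbbacccbc'
  #11 SA[11]=16  'acbaabcccbbacccbc'
  #12 SA[12]=27  'acccbc'
  #13 SA[13]=13  'baaacbaabcccbbacccbc'
  #14 SA[14]=18  'baabcccbbacccbc'
  #15 SA[15]=1  'bacaaaabacabbaaacbaabcccbbacccbc'
  #16 SA[16]=8  'bacabbaaacbaabcccbbacccbc'
  #17 SA[17]=26  'bacccbc'
  #18 SA[18]=12  'bbaaacbaabcccbbacccbc'
  #19 SA[19]=25  'bbacccbc'
  #20 SA[20]=31  'bc'
  #21 SA[21]=21  'bcccbbacccbc'
  #22 SA[22]=32  'c'
  #23 SA[23]=3  'caaaabacabbaaacbaabcccbbacccbc'
  #24 SA[24]=10  'cabbaaacbaabcccbbacccbc'
  #25 SA[25]=17  'cbaabcccbbacccbc'
  #26 SA[26]=0  'cbacaaaabacabbaaacbaabcccbbacccbc'
  #27 SA[27]=24  'cbbacccbc'
  #28 SA[28]=30  'cbc'
  #29 SA[29]=23  'ccbbacccbc'
  #30 SA[30]=29  'ccbc'
  #31 SA[31]=22  'cccbbacccbc'
  #32 SA[32]=28  'cccbc'

[4, 5, 14, 6, 19, 15, 7, 11, 20, 2, 9, 16, 27, 13, 18, 1, 8, 26, 12, 25, 31, 21, 32, 3, 10, 17, 0, 24, 30, 23, 29, 22, 28]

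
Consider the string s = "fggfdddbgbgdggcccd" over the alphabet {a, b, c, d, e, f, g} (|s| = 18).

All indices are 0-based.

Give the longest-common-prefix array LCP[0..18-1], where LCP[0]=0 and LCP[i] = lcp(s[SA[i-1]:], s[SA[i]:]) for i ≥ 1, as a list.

rank | idx | suffix
   0 |   7 | bgbgdggcccd
   1 |   9 | bgdggcccd
   2 |  14 | cccd
   3 |  15 | ccd
   4 |  16 | cd
   5 |  17 | d
   6 |   6 | dbgbgdggcccd
   7 |   5 | ddbgbgdggcccd
   8 |   4 | dddbgbgdggcccd
   9 |  11 | dggcccd
  10 |   3 | fdddbgbgdggcccd
  11 |   0 | fggfdddbgbgdggcccd
  12 |   8 | gbgdggcccd
  13 |  13 | gcccd
  14 |  10 | gdggcccd
  15 |   2 | gfdddbgbgdggcccd
  16 |  12 | ggcccd
  17 |   1 | ggfdddbgbgdggcccd

SA = [7, 9, 14, 15, 16, 17, 6, 5, 4, 11, 3, 0, 8, 13, 10, 2, 12, 1]
i: (SA[i-1],SA[i]) lcp shared
  1: (7,9) 2 'bg'
  2: (9,14) 0 ''
  3: (14,15) 2 'cc'
  4: (15,16) 1 'c'
  5: (16,17) 0 ''
  6: (17,6) 1 'd'
  7: (6,5) 1 'd'
  8: (5,4) 2 'dd'
  9: (4,11) 1 'd'
  10: (11,3) 0 ''
  11: (3,0) 1 'f'
  12: (0,8) 0 ''
  13: (8,13) 1 'g'
  14: (13,10) 1 'g'
  15: (10,2) 1 'g'
  16: (2,12) 1 'g'
  17: (12,1) 2 'gg'

[0, 2, 0, 2, 1, 0, 1, 1, 2, 1, 0, 1, 0, 1, 1, 1, 1, 2]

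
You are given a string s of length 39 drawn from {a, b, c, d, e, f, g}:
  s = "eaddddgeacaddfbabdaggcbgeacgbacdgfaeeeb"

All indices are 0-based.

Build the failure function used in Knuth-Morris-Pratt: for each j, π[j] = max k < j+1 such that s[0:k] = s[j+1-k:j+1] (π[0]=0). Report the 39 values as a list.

[0, 0, 0, 0, 0, 0, 0, 1, 2, 0, 0, 0, 0, 0, 0, 0, 0, 0, 0, 0, 0, 0, 0, 0, 1, 2, 0, 0, 0, 0, 0, 0, 0, 0, 0, 1, 1, 1, 0]

π[0] = 0
j=1 s[j]='a': π[1]=0 (border '')
j=2 s[j]='d': π[2]=0 (border '')
j=3 s[j]='d': π[3]=0 (border '')
j=4 s[j]='d': π[4]=0 (border '')
j=5 s[j]='d': π[5]=0 (border '')
j=6 s[j]='g': π[6]=0 (border '')
j=7 s[j]='e': π[7]=1 (border 'e')
j=8 s[j]='a': π[8]=2 (border 'ea')
j=9 s[j]='c': k: 2→0; π[9]=0 (border '')
j=10 s[j]='a': π[10]=0 (border '')
j=11 s[j]='d': π[11]=0 (border '')
j=12 s[j]='d': π[12]=0 (border '')
j=13 s[j]='f': π[13]=0 (border '')
j=14 s[j]='b': π[14]=0 (border '')
j=15 s[j]='a': π[15]=0 (border '')
j=16 s[j]='b': π[16]=0 (border '')
j=17 s[j]='d': π[17]=0 (border '')
j=18 s[j]='a': π[18]=0 (border '')
j=19 s[j]='g': π[19]=0 (border '')
j=20 s[j]='g': π[20]=0 (border '')
j=21 s[j]='c': π[21]=0 (border '')
j=22 s[j]='b': π[22]=0 (border '')
j=23 s[j]='g': π[23]=0 (border '')
j=24 s[j]='e': π[24]=1 (border 'e')
j=25 s[j]='a': π[25]=2 (border 'ea')
j=26 s[j]='c': k: 2→0; π[26]=0 (border '')
j=27 s[j]='g': π[27]=0 (border '')
j=28 s[j]='b': π[28]=0 (border '')
j=29 s[j]='a': π[29]=0 (border '')
j=30 s[j]='c': π[30]=0 (border '')
j=31 s[j]='d': π[31]=0 (border '')
j=32 s[j]='g': π[32]=0 (border '')
j=33 s[j]='f': π[33]=0 (border '')
j=34 s[j]='a': π[34]=0 (border '')
j=35 s[j]='e': π[35]=1 (border 'e')
j=36 s[j]='e': k: 1→0; π[36]=1 (border 'e')
j=37 s[j]='e': k: 1→0; π[37]=1 (border 'e')
j=38 s[j]='b': k: 1→0; π[38]=0 (border '')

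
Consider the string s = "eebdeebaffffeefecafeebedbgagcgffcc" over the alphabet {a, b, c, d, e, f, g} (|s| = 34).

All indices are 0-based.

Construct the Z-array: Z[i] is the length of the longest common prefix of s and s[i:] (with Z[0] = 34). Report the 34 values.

Z[0]=34
i=1: fresh scan; Z[1]=1 extend→box=[1,2)
i=2: fresh scan; Z[2]=0
i=3: fresh scan; Z[3]=0
i=4: fresh scan; Z[4]=3 extend→box=[4,7)
i=5: min(r-i=2, Z[1]=1)=1; Z[5]=1
i=6: min(r-i=1, Z[2]=0)=0; Z[6]=0
i=7: fresh scan; Z[7]=0
i=8: fresh scan; Z[8]=0
i=9: fresh scan; Z[9]=0
i=10: fresh scan; Z[10]=0
i=11: fresh scan; Z[11]=0
i=12: fresh scan; Z[12]=2 extend→box=[12,14)
i=13: min(r-i=1, Z[1]=1)=1; Z[13]=1
i=14: fresh scan; Z[14]=0
i=15: fresh scan; Z[15]=1 extend→box=[15,16)
i=16: fresh scan; Z[16]=0
i=17: fresh scan; Z[17]=0
i=18: fresh scan; Z[18]=0
i=19: fresh scan; Z[19]=3 extend→box=[19,22)
i=20: min(r-i=2, Z[1]=1)=1; Z[20]=1
i=21: min(r-i=1, Z[2]=0)=0; Z[21]=0
i=22: fresh scan; Z[22]=1 extend→box=[22,23)
i=23: fresh scan; Z[23]=0
i=24: fresh scan; Z[24]=0
i=25: fresh scan; Z[25]=0
i=26: fresh scan; Z[26]=0
i=27: fresh scan; Z[27]=0
i=28: fresh scan; Z[28]=0
i=29: fresh scan; Z[29]=0
i=30: fresh scan; Z[30]=0
i=31: fresh scan; Z[31]=0
i=32: fresh scan; Z[32]=0
i=33: fresh scan; Z[33]=0

[34, 1, 0, 0, 3, 1, 0, 0, 0, 0, 0, 0, 2, 1, 0, 1, 0, 0, 0, 3, 1, 0, 1, 0, 0, 0, 0, 0, 0, 0, 0, 0, 0, 0]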